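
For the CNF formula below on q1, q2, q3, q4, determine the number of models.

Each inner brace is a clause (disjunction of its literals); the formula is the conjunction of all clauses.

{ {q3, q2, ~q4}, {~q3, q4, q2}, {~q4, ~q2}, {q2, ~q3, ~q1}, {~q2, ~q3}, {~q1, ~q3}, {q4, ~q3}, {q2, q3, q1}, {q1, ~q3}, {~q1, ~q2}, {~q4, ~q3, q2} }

2

There are 2^4 = 16 truth assignments over (q1, q2, q3, q4).
Split on q2. With q2 = 1, the clauses containing q2 are satisfied and ~q2 drops from the rest; 1 of the 2^3 = 8 assignments to the other variables satisfy what remains.
With q2 = 0, by the same count on the reduced clause set, 1 assignment works.
Total: 1 + 1 = 2.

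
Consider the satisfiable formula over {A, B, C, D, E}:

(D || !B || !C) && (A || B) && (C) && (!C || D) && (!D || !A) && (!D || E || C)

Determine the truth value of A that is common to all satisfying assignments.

False

Suppose A = true.
The clause (C) is unit, so C = true.
The clause (D) is unit, so D = true.
That conflicts with the unit clause (!D).
So every satisfying assignment has A = False.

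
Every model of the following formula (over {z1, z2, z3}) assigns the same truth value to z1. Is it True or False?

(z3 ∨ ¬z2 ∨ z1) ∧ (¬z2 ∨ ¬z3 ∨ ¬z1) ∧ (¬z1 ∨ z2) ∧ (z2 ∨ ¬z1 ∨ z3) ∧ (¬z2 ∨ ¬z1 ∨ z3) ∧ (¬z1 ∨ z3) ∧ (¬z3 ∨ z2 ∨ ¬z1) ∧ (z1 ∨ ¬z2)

False

Suppose z1 = True.
Unit clause (z2) forces z2 = True.
Unit clause (¬z3) forces z3 = False.
That conflicts with the unit clause (z3).
So every satisfying assignment has z1 = False.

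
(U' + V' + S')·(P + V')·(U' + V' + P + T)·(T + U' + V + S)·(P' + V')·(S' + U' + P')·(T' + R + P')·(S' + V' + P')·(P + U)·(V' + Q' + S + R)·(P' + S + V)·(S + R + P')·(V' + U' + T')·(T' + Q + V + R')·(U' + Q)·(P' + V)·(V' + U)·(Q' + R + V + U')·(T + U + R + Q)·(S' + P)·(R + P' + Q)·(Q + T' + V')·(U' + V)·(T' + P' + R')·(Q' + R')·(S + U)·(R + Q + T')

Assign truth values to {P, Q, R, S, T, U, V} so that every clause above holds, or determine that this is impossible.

Branch on P: set P = 1.
Unit clause (V') forces V = 0.
Now (V) is unsatisfied and unit — conflict.
Undo P and try P = 0.
Unit clause (V') forces V = 0.
Unit clause (U) forces U = 1.
Now (U') is unsatisfied and unit — conflict.
Both values of P lead to a conflict.

UNSATISFIABLE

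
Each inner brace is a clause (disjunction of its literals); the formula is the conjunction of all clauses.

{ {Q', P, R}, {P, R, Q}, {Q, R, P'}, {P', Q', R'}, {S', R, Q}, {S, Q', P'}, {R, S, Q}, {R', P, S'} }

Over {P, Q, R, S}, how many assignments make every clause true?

5

There are 2^4 = 16 truth assignments over (P, Q, R, S).
Check each against the 8 clauses (columns in the order P, Q, R, S):
  F F F F  ✗ fails (P + R + Q)
  F F F T  ✗ fails (P + R + Q)
  F F T F  ✓ satisfies all
  F F T T  ✗ fails (R' + P + S')
  F T F F  ✗ fails (Q' + P + R)
  F T F T  ✗ fails (Q' + P + R)
  F T T F  ✓ satisfies all
  F T T T  ✗ fails (R' + P + S')
  T F F F  ✗ fails (Q + R + P')
  T F F T  ✗ fails (Q + R + P')
  T F T F  ✓ satisfies all
  T F T T  ✓ satisfies all
  T T F F  ✗ fails (S + Q' + P')
  T T F T  ✓ satisfies all
  T T T F  ✗ fails (P' + Q' + R')
  T T T T  ✗ fails (P' + Q' + R')
5 of the 16 rows are models.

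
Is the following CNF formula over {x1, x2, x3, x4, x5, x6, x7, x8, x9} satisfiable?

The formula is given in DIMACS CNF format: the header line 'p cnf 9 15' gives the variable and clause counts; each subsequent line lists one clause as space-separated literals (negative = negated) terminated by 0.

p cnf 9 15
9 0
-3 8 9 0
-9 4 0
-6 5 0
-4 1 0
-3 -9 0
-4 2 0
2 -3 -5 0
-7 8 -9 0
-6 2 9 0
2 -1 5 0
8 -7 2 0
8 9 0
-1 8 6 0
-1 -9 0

(x9) alone gives x9 = True.
(x4) alone gives x4 = True.
(x1) alone gives x1 = True.
That conflicts with the unit clause (¬x1).
No assignment satisfies every clause.

No, unsatisfiable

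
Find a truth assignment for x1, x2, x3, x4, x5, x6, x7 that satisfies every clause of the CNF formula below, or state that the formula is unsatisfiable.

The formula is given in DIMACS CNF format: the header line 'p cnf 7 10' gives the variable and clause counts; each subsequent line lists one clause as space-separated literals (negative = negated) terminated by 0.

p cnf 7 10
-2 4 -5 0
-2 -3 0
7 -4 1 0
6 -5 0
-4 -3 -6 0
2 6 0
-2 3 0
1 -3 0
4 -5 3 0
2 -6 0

UNSATISFIABLE

Branch on x2: set x2 = False.
Unit clause (x6) forces x6 = True.
Now (¬x6) is unsatisfied and unit — conflict.
So x2 must be the other value — set x2 = True.
Unit clause (¬x3) forces x3 = False.
Now (x3) is unsatisfied and unit — conflict.
Both values of x2 lead to a conflict.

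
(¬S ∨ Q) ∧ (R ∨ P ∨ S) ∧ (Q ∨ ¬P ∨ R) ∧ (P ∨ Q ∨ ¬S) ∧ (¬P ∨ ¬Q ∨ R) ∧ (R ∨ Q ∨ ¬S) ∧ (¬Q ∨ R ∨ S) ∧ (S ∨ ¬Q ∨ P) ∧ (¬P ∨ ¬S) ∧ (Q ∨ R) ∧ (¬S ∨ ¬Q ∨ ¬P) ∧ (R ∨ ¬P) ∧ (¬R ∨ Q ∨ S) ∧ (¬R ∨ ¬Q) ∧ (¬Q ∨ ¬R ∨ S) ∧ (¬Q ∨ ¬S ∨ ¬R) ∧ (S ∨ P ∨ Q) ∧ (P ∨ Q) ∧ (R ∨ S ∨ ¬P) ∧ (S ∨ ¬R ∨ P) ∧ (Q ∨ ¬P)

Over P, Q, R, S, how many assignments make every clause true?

There are 2^4 = 16 truth assignments over (P, Q, R, S).
Split on R. With R = True, the clauses containing R are satisfied and ¬R drops from the rest; 0 of the 2^3 = 8 assignments to the other variables satisfy what remains.
With R = False, by the same count on the reduced clause set, 1 assignment works.
(One model: P=F, Q=T, R=F, S=T.)
Total: 0 + 1 = 1.

1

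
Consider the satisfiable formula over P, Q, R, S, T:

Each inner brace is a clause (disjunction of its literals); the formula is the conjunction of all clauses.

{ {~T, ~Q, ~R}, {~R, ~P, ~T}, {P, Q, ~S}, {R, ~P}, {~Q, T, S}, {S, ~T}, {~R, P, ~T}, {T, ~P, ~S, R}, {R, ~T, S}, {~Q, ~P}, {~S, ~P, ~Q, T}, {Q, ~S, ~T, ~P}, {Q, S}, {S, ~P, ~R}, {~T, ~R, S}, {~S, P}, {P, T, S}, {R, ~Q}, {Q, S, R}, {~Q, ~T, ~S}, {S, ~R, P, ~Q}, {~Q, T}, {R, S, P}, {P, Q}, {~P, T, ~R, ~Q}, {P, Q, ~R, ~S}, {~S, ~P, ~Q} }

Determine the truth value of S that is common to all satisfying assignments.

True

Suppose S = 0.
From the singleton clause (~T), T = 0.
From the singleton clause (~Q), Q = 0.
But (Q) is also a unit clause — contradiction.
So every satisfying assignment has S = True.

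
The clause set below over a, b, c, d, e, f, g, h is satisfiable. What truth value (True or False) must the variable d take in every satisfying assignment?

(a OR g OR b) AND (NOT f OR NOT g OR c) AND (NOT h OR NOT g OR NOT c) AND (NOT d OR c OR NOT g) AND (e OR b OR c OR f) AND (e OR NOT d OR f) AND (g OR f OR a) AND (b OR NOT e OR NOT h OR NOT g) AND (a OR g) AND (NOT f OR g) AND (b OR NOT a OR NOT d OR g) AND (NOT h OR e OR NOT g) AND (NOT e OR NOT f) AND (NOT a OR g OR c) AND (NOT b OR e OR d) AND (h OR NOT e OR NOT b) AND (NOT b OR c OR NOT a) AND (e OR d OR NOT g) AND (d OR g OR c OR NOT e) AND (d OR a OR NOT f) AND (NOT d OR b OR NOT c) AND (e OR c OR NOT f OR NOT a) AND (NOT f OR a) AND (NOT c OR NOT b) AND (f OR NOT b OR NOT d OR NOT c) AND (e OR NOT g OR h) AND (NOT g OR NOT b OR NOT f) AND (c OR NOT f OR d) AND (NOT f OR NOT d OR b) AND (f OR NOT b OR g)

False

Suppose d = true.
Suppose c = true.
(b) alone gives b = true.
Now (NOT b) is unsatisfied and unit — conflict.
Undo c and try c = false.
(NOT g) alone gives g = false.
(a) alone gives a = true.
Now (NOT a) is unsatisfied and unit — conflict.
Both values of c lead to a conflict.
So every satisfying assignment has d = False.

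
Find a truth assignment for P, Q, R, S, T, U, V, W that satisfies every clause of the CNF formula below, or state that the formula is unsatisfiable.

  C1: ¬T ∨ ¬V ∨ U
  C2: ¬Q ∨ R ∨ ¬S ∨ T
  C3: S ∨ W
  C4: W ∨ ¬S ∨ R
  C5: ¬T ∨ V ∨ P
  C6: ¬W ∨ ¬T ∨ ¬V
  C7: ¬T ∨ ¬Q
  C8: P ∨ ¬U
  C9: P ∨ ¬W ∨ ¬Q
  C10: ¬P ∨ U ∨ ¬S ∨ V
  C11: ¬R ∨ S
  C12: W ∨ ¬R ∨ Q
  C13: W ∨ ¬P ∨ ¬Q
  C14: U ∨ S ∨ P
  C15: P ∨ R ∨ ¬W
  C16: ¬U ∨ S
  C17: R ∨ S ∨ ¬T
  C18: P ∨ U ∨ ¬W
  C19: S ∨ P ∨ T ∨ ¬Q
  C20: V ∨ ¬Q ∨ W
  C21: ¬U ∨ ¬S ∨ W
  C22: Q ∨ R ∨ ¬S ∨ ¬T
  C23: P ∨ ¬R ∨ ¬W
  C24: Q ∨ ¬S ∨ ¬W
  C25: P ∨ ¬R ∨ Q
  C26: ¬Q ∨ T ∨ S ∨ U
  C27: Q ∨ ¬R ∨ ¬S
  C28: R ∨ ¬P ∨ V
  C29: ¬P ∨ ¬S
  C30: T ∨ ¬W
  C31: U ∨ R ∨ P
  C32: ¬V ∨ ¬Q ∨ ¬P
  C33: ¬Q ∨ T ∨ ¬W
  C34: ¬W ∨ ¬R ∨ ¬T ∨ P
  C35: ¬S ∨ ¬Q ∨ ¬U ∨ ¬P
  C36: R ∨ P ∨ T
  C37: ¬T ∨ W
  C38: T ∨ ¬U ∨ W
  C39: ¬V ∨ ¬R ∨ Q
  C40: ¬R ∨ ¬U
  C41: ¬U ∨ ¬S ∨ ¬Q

P ↦ False,  Q ↦ True,  R ↦ True,  S ↦ True,  T ↦ False,  U ↦ False,  V ↦ True,  W ↦ False

Case S = True:
(¬P) alone gives P = False.
(¬U) alone gives U = False.
(¬W) alone gives W = False.
(R) alone gives R = True.
(Q) alone gives Q = True.
(¬T) alone gives T = False.
(V) alone gives V = True.
Every clause now holds.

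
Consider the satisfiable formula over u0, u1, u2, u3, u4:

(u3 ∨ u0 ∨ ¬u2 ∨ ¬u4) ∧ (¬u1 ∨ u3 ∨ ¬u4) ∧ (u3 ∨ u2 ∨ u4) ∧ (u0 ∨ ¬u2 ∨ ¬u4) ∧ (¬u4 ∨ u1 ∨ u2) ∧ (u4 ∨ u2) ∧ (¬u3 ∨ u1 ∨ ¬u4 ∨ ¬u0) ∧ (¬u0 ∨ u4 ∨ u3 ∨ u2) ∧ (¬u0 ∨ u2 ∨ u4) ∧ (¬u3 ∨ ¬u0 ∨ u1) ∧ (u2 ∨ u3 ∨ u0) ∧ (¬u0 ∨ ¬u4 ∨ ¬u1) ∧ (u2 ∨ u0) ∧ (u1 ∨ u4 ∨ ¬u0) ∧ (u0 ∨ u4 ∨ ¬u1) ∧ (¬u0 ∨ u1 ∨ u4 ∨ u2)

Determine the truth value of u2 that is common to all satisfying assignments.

Suppose u2 = False.
From the singleton clause (u4), u4 = True.
From the singleton clause (u1), u1 = True.
From the singleton clause (u3), u3 = True.
From the singleton clause (¬u0), u0 = False.
But (u0) is also a unit clause — contradiction.
So every satisfying assignment has u2 = True.

True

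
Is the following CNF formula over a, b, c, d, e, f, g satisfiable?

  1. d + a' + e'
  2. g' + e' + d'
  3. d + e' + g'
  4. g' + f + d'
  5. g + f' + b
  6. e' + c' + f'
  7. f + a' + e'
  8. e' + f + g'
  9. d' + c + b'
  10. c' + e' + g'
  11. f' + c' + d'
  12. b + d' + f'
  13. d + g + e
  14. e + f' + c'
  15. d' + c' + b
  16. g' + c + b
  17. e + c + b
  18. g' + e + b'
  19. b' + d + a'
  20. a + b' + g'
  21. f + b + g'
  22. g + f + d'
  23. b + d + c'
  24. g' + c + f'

Case d = 0:
Case a = 0:
Case e = 1:
The clause (g') is unit, so g = 0.
Case f = 0:
Case b = 1:
No clause remains; c is free.
A satisfying assignment: a: 0; b: 1; c: 1; d: 0; e: 1; f: 0; g: 0.

Yes, satisfiable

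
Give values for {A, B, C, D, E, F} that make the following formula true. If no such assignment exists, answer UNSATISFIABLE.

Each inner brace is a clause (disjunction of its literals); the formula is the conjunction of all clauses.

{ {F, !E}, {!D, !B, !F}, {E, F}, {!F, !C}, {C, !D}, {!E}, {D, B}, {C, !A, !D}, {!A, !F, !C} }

Unit clause (!E) forces E = false.
Unit clause (F) forces F = true.
Unit clause (!C) forces C = false.
Unit clause (!D) forces D = false.
Unit clause (B) forces B = true.
Every clause is now satisfied; A is unconstrained.

A ↦ true, B ↦ true, C ↦ false, D ↦ false, E ↦ false, F ↦ true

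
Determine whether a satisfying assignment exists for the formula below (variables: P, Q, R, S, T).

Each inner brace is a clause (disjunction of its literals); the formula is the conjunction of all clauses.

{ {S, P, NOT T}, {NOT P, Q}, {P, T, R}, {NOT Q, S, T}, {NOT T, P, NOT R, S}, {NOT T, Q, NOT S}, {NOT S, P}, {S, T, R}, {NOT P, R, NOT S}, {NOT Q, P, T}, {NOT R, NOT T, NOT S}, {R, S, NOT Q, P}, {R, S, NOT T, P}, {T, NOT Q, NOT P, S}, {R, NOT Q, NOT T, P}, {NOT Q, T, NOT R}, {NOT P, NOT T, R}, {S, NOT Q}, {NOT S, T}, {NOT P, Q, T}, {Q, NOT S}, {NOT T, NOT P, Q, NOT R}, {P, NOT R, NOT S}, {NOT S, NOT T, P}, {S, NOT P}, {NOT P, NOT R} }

Try P = false.
Unit clause (NOT S) forces S = false.
Unit clause (NOT T) forces T = false.
Unit clause (R) forces R = true.
Unit clause (NOT Q) forces Q = false.
This assignment satisfies each clause.
A satisfying assignment: P: false; Q: false; R: true; S: false; T: false.

Yes, satisfiable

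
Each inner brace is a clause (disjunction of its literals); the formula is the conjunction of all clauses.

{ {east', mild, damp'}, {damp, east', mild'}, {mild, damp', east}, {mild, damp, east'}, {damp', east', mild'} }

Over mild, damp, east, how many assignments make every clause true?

There are 2^3 = 8 truth assignments over (mild, damp, east).
Check each against the 5 clauses (columns in the order mild, damp, east):
  F F F  ✓ satisfies all
  F F T  ✗ fails (mild + damp + east')
  F T F  ✗ fails (mild + damp' + east)
  F T T  ✗ fails (east' + mild + damp')
  T F F  ✓ satisfies all
  T F T  ✗ fails (damp + east' + mild')
  T T F  ✓ satisfies all
  T T T  ✗ fails (damp' + east' + mild')
3 of the 8 rows are models.

3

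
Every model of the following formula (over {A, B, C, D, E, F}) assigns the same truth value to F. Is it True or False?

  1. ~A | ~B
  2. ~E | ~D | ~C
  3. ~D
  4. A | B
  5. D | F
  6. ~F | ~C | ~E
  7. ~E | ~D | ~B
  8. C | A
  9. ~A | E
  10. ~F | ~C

Suppose F = 0.
From the singleton clause (~D), D = 0.
But (D) is also a unit clause — contradiction.
So every satisfying assignment has F = True.

True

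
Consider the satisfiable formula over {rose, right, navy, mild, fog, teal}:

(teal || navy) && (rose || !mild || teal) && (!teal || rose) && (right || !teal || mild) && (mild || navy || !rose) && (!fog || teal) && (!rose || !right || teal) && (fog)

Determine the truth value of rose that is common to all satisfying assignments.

Suppose rose = false.
(!teal) alone gives teal = false.
(navy) alone gives navy = true.
(!mild) alone gives mild = false.
(!fog) alone gives fog = false.
But (fog) is also a unit clause — contradiction.
So every satisfying assignment has rose = True.

True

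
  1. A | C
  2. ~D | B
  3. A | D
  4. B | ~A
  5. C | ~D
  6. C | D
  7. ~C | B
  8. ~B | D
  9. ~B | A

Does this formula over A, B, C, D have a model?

Yes

Branch on A: set A = 1.
The clause (B) is unit, so B = 1.
The clause (D) is unit, so D = 1.
The clause (C) is unit, so C = 1.
All clauses are satisfied.
A satisfying assignment: A ↦ 1, B ↦ 1, C ↦ 1, D ↦ 1.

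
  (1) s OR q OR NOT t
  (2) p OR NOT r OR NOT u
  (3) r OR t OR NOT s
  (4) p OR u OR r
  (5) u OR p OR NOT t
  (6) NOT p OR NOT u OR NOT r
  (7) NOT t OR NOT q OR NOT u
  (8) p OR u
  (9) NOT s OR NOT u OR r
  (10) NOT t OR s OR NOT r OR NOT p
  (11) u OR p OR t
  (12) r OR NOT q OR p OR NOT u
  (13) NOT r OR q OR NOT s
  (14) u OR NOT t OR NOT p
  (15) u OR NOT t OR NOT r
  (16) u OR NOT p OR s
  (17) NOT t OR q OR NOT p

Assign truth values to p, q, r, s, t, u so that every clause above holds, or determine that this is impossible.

p: false, q: false, r: false, s: false, t: false, u: true

Case p = false:
The clause (u) is unit, so u = true.
The clause (NOT r) is unit, so r = false.
The clause (NOT s) is unit, so s = false.
The clause (NOT q) is unit, so q = false.
The clause (NOT t) is unit, so t = false.
All clauses are satisfied.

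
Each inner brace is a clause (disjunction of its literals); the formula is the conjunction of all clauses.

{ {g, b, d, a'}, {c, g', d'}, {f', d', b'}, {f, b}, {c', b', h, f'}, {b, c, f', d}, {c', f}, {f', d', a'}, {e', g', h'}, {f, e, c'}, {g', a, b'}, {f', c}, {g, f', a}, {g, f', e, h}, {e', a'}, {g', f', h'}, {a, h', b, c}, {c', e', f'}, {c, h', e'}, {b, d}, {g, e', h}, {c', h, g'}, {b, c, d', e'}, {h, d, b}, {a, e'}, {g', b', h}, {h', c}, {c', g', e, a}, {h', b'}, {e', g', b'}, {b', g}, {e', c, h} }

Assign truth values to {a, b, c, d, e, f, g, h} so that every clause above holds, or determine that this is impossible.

Suppose f = 1.
The clause (c) is unit, so c = 1.
The clause (e') is unit, so e = 0.
Suppose d = 0.
The clause (b) is unit, so b = 1.
The clause (h) is unit, so h = 1.
That conflicts with the unit clause (h').
That branch fails; take d = 1 instead.
The clause (b') is unit, so b = 0.
The clause (a') is unit, so a = 0.
The clause (g) is unit, so g = 1.
That conflicts with the unit clause (g').
Neither d = 1 nor d = 0 works.
That branch fails; take f = 0 instead.
The clause (b) is unit, so b = 1.
The clause (c') is unit, so c = 0.
The clause (h') is unit, so h = 0.
The clause (g') is unit, so g = 0.
That conflicts with the unit clause (g).
Neither f = 1 nor f = 0 works.

UNSATISFIABLE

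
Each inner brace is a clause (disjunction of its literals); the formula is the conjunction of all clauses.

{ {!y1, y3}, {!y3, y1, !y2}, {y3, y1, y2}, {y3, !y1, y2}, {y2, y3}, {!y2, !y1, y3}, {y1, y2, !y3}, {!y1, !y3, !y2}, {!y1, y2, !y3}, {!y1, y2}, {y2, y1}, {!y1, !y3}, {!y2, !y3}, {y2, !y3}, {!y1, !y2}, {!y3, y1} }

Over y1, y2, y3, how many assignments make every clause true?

There are 2^3 = 8 truth assignments over (y1, y2, y3).
Split on y2. With y2 = true, the clauses containing y2 are satisfied and !y2 drops from the rest; 1 of the 2^2 = 4 assignments to the other variables satisfy what remains.
With y2 = false, by the same count on the reduced clause set, 0 assignments work.
(One model: y1=F, y2=T, y3=F.)
Total: 1 + 0 = 1.

1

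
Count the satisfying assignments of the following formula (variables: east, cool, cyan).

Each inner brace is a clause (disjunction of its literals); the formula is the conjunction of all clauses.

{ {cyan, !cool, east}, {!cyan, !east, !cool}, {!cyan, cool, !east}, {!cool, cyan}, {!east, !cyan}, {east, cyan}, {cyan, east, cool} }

3

There are 2^3 = 8 truth assignments over (east, cool, cyan).
Split on cyan. With cyan = true, the clauses containing cyan are satisfied and !cyan drops from the rest; 2 of the 2^2 = 4 assignments to the other variables satisfy what remains.
With cyan = false, by the same count on the reduced clause set, 1 assignment works.
(One model: east=F, cool=F, cyan=T.)
Total: 2 + 1 = 3.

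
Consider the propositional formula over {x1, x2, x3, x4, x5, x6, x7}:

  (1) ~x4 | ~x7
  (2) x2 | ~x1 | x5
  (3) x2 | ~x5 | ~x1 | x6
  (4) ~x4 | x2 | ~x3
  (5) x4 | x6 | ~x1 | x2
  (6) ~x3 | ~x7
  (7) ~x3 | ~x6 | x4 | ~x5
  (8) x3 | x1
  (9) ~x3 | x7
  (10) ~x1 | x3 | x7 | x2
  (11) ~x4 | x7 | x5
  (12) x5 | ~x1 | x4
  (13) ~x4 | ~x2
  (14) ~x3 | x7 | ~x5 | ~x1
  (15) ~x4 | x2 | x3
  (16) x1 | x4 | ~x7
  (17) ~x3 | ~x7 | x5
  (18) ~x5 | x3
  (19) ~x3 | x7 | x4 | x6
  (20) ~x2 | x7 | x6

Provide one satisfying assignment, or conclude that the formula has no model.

UNSATISFIABLE

Branch on x4: set x4 = 0.
Branch on x3: set x3 = 0.
(x1) alone gives x1 = 1.
(x5) alone gives x5 = 1.
Now (~x5) is unsatisfied and unit — conflict.
Undo x3 and try x3 = 1.
(~x7) alone gives x7 = 0.
Now (x7) is unsatisfied and unit — conflict.
Either choice for x3 ends in contradiction.
Undo x4 and try x4 = 1.
(~x7) alone gives x7 = 0.
(~x3) alone gives x3 = 0.
(x1) alone gives x1 = 1.
(x2) alone gives x2 = 1.
Now (~x2) is unsatisfied and unit — conflict.
Either choice for x4 ends in contradiction.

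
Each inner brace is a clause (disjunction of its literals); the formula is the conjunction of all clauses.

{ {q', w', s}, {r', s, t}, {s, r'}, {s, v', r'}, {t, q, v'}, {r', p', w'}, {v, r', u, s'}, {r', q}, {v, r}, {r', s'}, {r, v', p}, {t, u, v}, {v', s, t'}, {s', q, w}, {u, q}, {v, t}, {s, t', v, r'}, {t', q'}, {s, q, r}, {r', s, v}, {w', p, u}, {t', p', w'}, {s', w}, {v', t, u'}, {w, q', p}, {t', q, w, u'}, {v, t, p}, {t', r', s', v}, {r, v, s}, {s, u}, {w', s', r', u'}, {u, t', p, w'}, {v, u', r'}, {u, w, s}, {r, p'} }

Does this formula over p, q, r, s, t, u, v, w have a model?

Unsatisfiable

Case s = 1:
From the singleton clause (r'), r = 0.
From the singleton clause (v), v = 1.
From the singleton clause (p), p = 1.
That conflicts with the unit clause (p').
That branch fails; take s = 0 instead.
From the singleton clause (r'), r = 0.
From the singleton clause (v), v = 1.
From the singleton clause (p), p = 1.
That conflicts with the unit clause (p').
Neither s = 1 nor s = 0 works.
No assignment satisfies every clause.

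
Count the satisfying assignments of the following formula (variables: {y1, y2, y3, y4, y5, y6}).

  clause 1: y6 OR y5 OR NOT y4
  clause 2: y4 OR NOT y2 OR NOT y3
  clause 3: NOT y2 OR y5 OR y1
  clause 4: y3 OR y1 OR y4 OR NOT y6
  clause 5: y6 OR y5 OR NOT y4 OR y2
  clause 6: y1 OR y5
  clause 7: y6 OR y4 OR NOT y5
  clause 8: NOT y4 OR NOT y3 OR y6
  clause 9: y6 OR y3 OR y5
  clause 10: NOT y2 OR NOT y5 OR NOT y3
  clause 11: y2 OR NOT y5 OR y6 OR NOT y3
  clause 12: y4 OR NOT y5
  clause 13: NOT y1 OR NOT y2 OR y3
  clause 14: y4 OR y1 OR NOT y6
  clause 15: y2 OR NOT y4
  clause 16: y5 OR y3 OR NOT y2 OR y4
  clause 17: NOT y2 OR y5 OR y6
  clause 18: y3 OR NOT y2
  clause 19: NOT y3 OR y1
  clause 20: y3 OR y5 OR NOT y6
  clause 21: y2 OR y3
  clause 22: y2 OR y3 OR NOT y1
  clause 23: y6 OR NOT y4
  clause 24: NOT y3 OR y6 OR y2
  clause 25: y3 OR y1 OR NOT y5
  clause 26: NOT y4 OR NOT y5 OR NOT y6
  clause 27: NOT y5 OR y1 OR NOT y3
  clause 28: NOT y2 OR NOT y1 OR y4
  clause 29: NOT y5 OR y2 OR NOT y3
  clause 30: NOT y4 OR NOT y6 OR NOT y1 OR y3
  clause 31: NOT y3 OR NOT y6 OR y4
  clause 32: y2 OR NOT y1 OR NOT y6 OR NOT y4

1

There are 2^6 = 64 truth assignments over (y1, y2, y3, y4, y5, y6).
Split on y6. With y6 = true, the clauses containing y6 are satisfied and NOT y6 drops from the rest; 1 of the 2^5 = 32 assignments to the other variables satisfy what remains.
With y6 = false, by the same count on the reduced clause set, 0 assignments work.
(One model: y1=T, y2=T, y3=T, y4=T, y5=F, y6=T.)
Total: 1 + 0 = 1.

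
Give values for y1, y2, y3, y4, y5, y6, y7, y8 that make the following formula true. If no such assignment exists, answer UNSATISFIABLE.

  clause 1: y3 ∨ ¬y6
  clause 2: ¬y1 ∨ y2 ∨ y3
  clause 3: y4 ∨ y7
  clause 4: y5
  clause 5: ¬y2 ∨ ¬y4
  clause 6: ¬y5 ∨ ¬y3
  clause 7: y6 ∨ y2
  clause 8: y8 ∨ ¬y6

y1: False,  y2: True,  y3: False,  y4: False,  y5: True,  y6: False,  y7: True,  y8: True

From the singleton clause (y5), y5 = True.
From the singleton clause (¬y3), y3 = False.
From the singleton clause (¬y6), y6 = False.
From the singleton clause (y2), y2 = True.
From the singleton clause (¬y4), y4 = False.
From the singleton clause (y7), y7 = True.
All clauses hold; y1, y8 can take either value.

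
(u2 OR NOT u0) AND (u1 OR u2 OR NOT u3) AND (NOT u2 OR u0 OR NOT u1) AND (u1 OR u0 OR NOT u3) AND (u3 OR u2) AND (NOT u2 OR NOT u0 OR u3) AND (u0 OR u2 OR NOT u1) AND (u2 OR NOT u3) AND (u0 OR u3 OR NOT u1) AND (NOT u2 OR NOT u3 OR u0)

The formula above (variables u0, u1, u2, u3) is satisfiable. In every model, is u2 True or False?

True

Suppose u2 = false.
The clause (NOT u0) is unit, so u0 = false.
The clause (u3) is unit, so u3 = true.
That conflicts with the unit clause (NOT u3).
So every satisfying assignment has u2 = True.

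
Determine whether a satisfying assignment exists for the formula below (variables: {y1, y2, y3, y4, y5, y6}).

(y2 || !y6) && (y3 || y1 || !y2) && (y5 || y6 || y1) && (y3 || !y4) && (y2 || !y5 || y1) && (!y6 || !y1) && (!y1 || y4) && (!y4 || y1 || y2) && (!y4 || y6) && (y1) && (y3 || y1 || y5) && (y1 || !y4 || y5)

Unsatisfiable

The clause (y1) is unit, so y1 = true.
The clause (!y6) is unit, so y6 = false.
The clause (y4) is unit, so y4 = true.
That conflicts with the unit clause (!y4).
No assignment satisfies every clause.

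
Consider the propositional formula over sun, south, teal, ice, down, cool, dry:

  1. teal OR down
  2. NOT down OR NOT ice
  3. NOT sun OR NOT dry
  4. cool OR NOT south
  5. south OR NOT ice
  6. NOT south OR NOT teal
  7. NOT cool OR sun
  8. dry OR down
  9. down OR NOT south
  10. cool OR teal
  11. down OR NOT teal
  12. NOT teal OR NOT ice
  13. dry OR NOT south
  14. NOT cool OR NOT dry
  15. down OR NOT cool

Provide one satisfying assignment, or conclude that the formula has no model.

Case teal = true:
The clause (NOT south) is unit, so south = false.
The clause (NOT ice) is unit, so ice = false.
The clause (down) is unit, so down = true.
Case sun = false:
The clause (NOT cool) is unit, so cool = false.
All clauses hold; dry can take either value.

sun: false,  south: false,  teal: true,  ice: false,  down: true,  cool: false,  dry: true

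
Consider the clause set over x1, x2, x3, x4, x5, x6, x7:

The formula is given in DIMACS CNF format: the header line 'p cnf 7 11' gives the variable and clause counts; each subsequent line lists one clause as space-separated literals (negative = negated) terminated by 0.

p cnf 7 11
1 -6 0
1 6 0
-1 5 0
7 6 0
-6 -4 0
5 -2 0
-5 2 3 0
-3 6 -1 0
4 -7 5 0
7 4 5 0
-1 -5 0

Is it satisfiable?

Suppose x1 = True.
The clause (x5) is unit, so x5 = True.
Now (¬x5) is unsatisfied and unit — conflict.
Undo x1 and try x1 = False.
The clause (¬x6) is unit, so x6 = False.
Now (x6) is unsatisfied and unit — conflict.
Either choice for x1 ends in contradiction.
No assignment satisfies every clause.

Unsatisfiable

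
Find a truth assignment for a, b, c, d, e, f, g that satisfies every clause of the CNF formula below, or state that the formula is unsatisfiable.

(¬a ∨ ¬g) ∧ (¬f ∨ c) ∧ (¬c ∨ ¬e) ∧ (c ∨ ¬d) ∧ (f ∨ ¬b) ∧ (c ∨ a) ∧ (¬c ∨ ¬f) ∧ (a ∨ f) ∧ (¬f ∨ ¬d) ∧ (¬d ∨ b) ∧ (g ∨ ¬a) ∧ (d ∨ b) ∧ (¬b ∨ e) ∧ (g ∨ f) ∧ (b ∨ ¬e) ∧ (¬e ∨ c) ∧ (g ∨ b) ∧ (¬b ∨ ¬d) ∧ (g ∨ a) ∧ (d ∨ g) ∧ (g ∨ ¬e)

Branch on a: set a = False.
(c) alone gives c = True.
(¬e) alone gives e = False.
(¬f) alone gives f = False.
Now (f) is unsatisfied and unit — conflict.
So a must be the other value — set a = True.
(¬g) alone gives g = False.
Now (g) is unsatisfied and unit — conflict.
Either choice for a ends in contradiction.

UNSATISFIABLE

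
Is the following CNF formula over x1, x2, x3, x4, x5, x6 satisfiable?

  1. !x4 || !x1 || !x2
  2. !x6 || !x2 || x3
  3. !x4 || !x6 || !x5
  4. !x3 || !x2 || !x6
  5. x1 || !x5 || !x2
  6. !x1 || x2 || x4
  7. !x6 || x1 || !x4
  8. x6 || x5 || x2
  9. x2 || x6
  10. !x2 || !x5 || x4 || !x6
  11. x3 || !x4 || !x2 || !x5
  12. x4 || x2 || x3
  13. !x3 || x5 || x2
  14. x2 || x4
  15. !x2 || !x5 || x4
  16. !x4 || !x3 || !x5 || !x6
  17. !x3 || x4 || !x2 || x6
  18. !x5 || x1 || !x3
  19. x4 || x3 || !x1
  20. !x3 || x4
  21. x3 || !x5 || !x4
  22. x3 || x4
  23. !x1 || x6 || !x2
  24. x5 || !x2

Case x2 = false:
Unit clause (x6) forces x6 = true.
Unit clause (x4) forces x4 = true.
Unit clause (!x5) forces x5 = false.
Unit clause (x1) forces x1 = true.
Unit clause (!x3) forces x3 = false.
All clauses are satisfied.
A satisfying assignment: x1: true,  x2: false,  x3: false,  x4: true,  x5: false,  x6: true.

Yes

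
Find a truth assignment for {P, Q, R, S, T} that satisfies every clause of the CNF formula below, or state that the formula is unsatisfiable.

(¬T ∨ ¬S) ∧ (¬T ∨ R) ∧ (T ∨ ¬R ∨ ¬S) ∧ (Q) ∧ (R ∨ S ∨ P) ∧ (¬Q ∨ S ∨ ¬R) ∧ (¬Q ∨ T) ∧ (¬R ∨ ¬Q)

UNSATISFIABLE

The clause (Q) is unit, so Q = True.
The clause (T) is unit, so T = True.
The clause (¬S) is unit, so S = False.
The clause (R) is unit, so R = True.
But (¬R) is also a unit clause — contradiction.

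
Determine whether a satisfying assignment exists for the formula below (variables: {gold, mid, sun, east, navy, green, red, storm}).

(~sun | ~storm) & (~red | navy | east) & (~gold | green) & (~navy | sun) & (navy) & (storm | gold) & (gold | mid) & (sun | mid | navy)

Unit clause (navy) forces navy = 1.
Unit clause (sun) forces sun = 1.
Unit clause (~storm) forces storm = 0.
Unit clause (gold) forces gold = 1.
Unit clause (green) forces green = 1.
Every clause is now satisfied; mid, east, red are unconstrained.
A satisfying assignment: gold ↦ 1; mid ↦ 1; sun ↦ 1; east ↦ 0; navy ↦ 1; green ↦ 1; red ↦ 0; storm ↦ 0.

Satisfiable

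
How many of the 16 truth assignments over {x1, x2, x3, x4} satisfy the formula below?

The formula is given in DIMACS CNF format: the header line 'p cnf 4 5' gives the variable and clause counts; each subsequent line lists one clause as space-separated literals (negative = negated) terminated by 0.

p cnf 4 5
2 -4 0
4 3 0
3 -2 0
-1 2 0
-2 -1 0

3

There are 2^4 = 16 truth assignments over (x1, x2, x3, x4).
Split on x3. With x3 = True, the clauses containing x3 are satisfied and ¬x3 drops from the rest; 3 of the 2^3 = 8 assignments to the other variables satisfy what remains.
With x3 = False, by the same count on the reduced clause set, 0 assignments work.
Total: 3 + 0 = 3.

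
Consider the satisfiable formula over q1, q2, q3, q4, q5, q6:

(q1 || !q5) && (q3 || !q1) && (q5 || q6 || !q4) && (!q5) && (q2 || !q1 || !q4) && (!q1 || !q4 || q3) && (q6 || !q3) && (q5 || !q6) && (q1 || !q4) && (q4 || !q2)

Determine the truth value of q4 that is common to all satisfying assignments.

False

Suppose q4 = true.
From the singleton clause (!q5), q5 = false.
From the singleton clause (q6), q6 = true.
But (!q6) is also a unit clause — contradiction.
So every satisfying assignment has q4 = False.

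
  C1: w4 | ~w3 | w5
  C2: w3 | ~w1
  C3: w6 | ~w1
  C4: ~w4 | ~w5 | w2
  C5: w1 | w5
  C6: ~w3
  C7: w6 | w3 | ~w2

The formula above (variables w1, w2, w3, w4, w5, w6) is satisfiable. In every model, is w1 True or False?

Suppose w1 = 1.
(w3) alone gives w3 = 1.
That conflicts with the unit clause (~w3).
So every satisfying assignment has w1 = False.

False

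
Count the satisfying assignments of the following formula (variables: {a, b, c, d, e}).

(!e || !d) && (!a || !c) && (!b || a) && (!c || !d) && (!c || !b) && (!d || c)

There are 2^5 = 32 truth assignments over (a, b, c, d, e).
Split on c. With c = true, the clauses containing c are satisfied and !c drops from the rest; 2 of the 2^4 = 16 assignments to the other variables satisfy what remains.
With c = false, by the same count on the reduced clause set, 6 assignments work.
(One model: a=F, b=F, c=F, d=F, e=F.)
Total: 2 + 6 = 8.

8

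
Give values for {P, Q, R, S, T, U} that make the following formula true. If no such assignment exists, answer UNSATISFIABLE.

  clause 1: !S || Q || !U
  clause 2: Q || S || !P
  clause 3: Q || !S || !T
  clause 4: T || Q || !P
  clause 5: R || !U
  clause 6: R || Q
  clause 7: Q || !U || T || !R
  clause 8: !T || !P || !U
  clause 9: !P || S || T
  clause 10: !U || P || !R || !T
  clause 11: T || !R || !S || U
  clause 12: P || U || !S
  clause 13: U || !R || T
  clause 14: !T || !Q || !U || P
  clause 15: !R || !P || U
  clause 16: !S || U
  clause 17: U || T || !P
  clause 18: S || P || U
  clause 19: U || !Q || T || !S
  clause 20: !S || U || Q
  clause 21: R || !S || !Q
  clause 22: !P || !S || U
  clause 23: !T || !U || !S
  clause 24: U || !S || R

P: false; Q: true; R: true; S: true; T: false; U: true

Try R = true.
Try U = true.
Try S = true.
The clause (Q) is unit, so Q = true.
The clause (!T) is unit, so T = false.
No clause remains; P is free.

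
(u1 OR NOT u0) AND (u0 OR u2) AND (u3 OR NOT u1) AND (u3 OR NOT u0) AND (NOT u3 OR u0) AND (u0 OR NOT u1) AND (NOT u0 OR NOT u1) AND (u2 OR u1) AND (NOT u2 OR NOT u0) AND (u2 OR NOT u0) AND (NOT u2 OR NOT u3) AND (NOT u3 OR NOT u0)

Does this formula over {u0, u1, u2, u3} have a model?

Satisfiable

Suppose u1 = false.
The clause (NOT u0) is unit, so u0 = false.
The clause (u2) is unit, so u2 = true.
The clause (NOT u3) is unit, so u3 = false.
This assignment satisfies each clause.
A satisfying assignment: u0: false,  u1: false,  u2: true,  u3: false.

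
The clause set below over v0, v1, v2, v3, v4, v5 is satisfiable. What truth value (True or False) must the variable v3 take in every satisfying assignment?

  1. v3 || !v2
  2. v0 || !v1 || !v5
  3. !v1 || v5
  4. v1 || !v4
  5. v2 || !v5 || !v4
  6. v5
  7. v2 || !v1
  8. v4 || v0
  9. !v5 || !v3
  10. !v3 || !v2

False

Suppose v3 = true.
(v5) alone gives v5 = true.
That conflicts with the unit clause (!v5).
So every satisfying assignment has v3 = False.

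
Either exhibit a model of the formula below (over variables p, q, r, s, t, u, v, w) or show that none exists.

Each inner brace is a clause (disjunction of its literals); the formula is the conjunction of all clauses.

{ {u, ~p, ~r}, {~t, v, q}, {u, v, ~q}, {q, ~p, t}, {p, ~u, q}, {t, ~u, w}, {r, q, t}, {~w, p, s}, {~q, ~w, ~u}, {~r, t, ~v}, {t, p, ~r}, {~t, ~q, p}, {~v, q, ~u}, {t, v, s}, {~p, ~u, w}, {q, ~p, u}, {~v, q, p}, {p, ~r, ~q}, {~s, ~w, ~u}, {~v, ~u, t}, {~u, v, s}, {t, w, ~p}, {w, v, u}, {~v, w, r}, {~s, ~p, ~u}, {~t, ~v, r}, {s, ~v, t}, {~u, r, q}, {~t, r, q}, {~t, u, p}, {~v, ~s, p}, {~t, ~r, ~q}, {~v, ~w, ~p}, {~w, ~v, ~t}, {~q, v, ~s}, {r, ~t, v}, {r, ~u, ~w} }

UNSATISFIABLE

Branch on u: set u = 1.
Branch on p: set p = 1.
Unit clause (w) forces w = 1.
Unit clause (~q) forces q = 0.
Unit clause (t) forces t = 1.
Unit clause (v) forces v = 1.
That conflicts with the unit clause (~v).
So p must be the other value — set p = 0.
Unit clause (q) forces q = 1.
Unit clause (~w) forces w = 0.
Unit clause (t) forces t = 1.
That conflicts with the unit clause (~t).
Both values of p lead to a conflict.
So u must be the other value — set u = 0.
Branch on p: set p = 0.
Unit clause (~t) forces t = 0.
Unit clause (~r) forces r = 0.
Unit clause (q) forces q = 1.
Unit clause (v) forces v = 1.
Unit clause (w) forces w = 1.
Unit clause (s) forces s = 1.
That conflicts with the unit clause (~s).
So p must be the other value — set p = 1.
Unit clause (~r) forces r = 0.
Unit clause (q) forces q = 1.
Unit clause (v) forces v = 1.
Unit clause (w) forces w = 1.
That conflicts with the unit clause (~w).
Both values of p lead to a conflict.
Both values of u lead to a conflict.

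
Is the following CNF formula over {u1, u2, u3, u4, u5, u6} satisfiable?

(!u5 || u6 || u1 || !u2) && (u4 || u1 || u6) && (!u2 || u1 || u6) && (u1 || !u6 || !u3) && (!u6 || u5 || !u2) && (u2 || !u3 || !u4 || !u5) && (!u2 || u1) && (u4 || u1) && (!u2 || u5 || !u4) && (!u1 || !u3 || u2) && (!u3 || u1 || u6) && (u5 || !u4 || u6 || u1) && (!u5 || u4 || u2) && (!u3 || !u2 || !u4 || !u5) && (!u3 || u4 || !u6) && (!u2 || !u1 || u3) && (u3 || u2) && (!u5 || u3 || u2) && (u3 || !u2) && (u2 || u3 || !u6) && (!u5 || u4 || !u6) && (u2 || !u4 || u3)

Yes

Suppose u2 = true.
The clause (u1) is unit, so u1 = true.
The clause (u3) is unit, so u3 = true.
Suppose u6 = false.
Suppose u5 = false.
The clause (!u4) is unit, so u4 = false.
Every clause now holds.
A satisfying assignment: u1=true,  u2=true,  u3=true,  u4=false,  u5=false,  u6=false.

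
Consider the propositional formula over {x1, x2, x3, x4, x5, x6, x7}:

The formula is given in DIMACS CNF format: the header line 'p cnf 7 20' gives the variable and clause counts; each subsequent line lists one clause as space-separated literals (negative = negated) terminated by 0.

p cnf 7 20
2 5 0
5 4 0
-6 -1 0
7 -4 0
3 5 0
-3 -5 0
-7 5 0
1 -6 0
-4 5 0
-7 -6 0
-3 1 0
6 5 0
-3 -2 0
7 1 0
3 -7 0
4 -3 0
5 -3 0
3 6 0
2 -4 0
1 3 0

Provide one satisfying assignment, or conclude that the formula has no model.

Suppose x2 = True.
(¬x3) alone gives x3 = False.
(x5) alone gives x5 = True.
(¬x7) alone gives x7 = False.
(¬x4) alone gives x4 = False.
(x1) alone gives x1 = True.
(¬x6) alone gives x6 = False.
Now (x6) is unsatisfied and unit — conflict.
That branch fails; take x2 = False instead.
(x5) alone gives x5 = True.
(¬x3) alone gives x3 = False.
(¬x7) alone gives x7 = False.
(¬x4) alone gives x4 = False.
(x1) alone gives x1 = True.
(¬x6) alone gives x6 = False.
Now (x6) is unsatisfied and unit — conflict.
Both values of x2 lead to a conflict.

UNSATISFIABLE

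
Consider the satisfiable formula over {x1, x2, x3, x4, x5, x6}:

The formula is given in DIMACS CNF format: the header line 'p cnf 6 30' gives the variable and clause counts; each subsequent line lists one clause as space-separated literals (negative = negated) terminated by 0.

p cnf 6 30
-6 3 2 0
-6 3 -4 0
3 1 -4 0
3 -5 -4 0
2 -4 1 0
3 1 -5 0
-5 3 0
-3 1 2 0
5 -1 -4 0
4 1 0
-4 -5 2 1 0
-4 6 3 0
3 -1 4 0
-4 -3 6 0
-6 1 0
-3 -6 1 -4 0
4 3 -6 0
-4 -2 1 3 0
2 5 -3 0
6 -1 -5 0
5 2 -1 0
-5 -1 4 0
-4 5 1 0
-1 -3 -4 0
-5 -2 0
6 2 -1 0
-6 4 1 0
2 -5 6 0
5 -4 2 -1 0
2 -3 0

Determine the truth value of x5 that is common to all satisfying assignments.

Suppose x5 = True.
Unit clause (x3) forces x3 = True.
Unit clause (¬x2) forces x2 = False.
But (x2) is also a unit clause — contradiction.
So every satisfying assignment has x5 = False.

False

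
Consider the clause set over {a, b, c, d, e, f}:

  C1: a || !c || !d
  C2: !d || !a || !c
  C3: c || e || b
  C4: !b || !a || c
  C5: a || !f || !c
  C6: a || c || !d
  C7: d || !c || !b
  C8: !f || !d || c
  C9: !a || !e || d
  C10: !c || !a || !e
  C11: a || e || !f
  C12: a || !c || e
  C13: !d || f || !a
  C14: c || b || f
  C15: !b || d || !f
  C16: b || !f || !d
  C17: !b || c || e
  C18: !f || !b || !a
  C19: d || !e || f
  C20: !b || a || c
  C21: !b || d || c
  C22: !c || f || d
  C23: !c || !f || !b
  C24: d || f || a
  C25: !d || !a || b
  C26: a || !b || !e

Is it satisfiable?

Yes, satisfiable

Branch on a: set a = false.
Branch on c: set c = false.
From the singleton clause (!d), d = false.
From the singleton clause (!b), b = false.
From the singleton clause (e), e = true.
From the singleton clause (f), f = true.
This assignment satisfies each clause.
A satisfying assignment: a: false,  b: false,  c: false,  d: false,  e: true,  f: true.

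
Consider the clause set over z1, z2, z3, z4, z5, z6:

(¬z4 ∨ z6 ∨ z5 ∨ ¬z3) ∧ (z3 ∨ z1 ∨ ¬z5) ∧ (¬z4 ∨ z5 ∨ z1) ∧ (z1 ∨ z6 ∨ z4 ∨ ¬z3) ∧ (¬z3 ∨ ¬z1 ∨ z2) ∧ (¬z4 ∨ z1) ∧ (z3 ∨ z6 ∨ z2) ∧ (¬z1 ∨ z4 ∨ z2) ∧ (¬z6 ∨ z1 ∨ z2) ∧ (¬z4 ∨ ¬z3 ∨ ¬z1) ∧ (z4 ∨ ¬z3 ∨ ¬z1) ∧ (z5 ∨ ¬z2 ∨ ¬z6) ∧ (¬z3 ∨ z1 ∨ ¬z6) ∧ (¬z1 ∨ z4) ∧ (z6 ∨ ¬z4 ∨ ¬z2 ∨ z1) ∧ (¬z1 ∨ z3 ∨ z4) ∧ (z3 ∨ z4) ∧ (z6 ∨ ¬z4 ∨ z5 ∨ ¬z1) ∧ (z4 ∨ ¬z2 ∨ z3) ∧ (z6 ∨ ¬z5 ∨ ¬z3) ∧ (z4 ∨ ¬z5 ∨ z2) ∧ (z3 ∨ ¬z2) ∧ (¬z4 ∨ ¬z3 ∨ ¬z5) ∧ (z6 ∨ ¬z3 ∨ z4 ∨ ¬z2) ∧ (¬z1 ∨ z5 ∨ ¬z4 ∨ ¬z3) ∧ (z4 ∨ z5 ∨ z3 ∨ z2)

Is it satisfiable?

Yes, satisfiable

Case z4 = True:
From the singleton clause (z1), z1 = True.
From the singleton clause (¬z3), z3 = False.
From the singleton clause (¬z2), z2 = False.
From the singleton clause (z6), z6 = True.
Every clause is now satisfied; z5 is unconstrained.
A satisfying assignment: z1 ↦ True,  z2 ↦ False,  z3 ↦ False,  z4 ↦ True,  z5 ↦ False,  z6 ↦ True.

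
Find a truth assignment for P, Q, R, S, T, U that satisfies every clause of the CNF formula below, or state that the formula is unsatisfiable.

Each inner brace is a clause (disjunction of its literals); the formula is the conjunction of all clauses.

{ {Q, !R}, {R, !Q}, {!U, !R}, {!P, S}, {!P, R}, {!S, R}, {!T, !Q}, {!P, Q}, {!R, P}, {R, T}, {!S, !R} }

P=false,  Q=false,  R=false,  S=false,  T=true,  U=false

Branch on Q: set Q = false.
(!R) alone gives R = false.
(!P) alone gives P = false.
(!S) alone gives S = false.
(T) alone gives T = true.
No clause remains; U is free.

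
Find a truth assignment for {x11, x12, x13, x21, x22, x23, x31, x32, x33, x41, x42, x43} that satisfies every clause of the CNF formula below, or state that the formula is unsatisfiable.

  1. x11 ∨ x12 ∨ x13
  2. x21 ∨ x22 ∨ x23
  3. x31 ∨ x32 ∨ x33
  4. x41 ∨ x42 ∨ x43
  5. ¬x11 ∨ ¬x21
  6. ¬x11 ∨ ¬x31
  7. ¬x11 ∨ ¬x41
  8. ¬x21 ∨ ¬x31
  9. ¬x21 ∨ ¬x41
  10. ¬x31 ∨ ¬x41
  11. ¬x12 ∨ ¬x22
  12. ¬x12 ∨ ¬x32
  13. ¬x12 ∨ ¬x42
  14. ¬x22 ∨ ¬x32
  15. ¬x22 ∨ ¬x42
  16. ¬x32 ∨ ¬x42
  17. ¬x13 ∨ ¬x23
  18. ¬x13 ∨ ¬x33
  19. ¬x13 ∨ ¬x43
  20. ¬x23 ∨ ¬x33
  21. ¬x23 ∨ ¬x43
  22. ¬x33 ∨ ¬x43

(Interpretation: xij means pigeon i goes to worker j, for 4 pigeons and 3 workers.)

UNSATISFIABLE

Try x11 = False.
Try x12 = True.
From the singleton clause (¬x22), x22 = False.
From the singleton clause (¬x32), x32 = False.
From the singleton clause (¬x42), x42 = False.
Try x21 = True.
From the singleton clause (¬x31), x31 = False.
From the singleton clause (x33), x33 = True.
From the singleton clause (¬x41), x41 = False.
From the singleton clause (x43), x43 = True.
That conflicts with the unit clause (¬x43).
Backtrack on x21: now try x21 = False.
From the singleton clause (x23), x23 = True.
From the singleton clause (¬x13), x13 = False.
From the singleton clause (¬x33), x33 = False.
From the singleton clause (x31), x31 = True.
From the singleton clause (¬x41), x41 = False.
From the singleton clause (x43), x43 = True.
That conflicts with the unit clause (¬x43).
Both values of x21 lead to a conflict.
Backtrack on x12: now try x12 = False.
From the singleton clause (x13), x13 = True.
From the singleton clause (¬x23), x23 = False.
From the singleton clause (¬x33), x33 = False.
From the singleton clause (¬x43), x43 = False.
Try x21 = True.
From the singleton clause (¬x31), x31 = False.
From the singleton clause (x32), x32 = True.
From the singleton clause (¬x41), x41 = False.
From the singleton clause (x42), x42 = True.
That conflicts with the unit clause (¬x42).
Backtrack on x21: now try x21 = False.
From the singleton clause (x22), x22 = True.
From the singleton clause (¬x32), x32 = False.
From the singleton clause (x31), x31 = True.
From the singleton clause (¬x41), x41 = False.
From the singleton clause (x42), x42 = True.
That conflicts with the unit clause (¬x42).
Both values of x21 lead to a conflict.
Both values of x12 lead to a conflict.
Backtrack on x11: now try x11 = True.
From the singleton clause (¬x21), x21 = False.
From the singleton clause (¬x31), x31 = False.
From the singleton clause (¬x41), x41 = False.
Try x22 = True.
From the singleton clause (¬x12), x12 = False.
From the singleton clause (¬x32), x32 = False.
From the singleton clause (x33), x33 = True.
From the singleton clause (¬x42), x42 = False.
From the singleton clause (x43), x43 = True.
That conflicts with the unit clause (¬x43).
Backtrack on x22: now try x22 = False.
From the singleton clause (x23), x23 = True.
From the singleton clause (¬x13), x13 = False.
From the singleton clause (¬x33), x33 = False.
From the singleton clause (x32), x32 = True.
From the singleton clause (¬x12), x12 = False.
From the singleton clause (¬x42), x42 = False.
From the singleton clause (x43), x43 = True.
That conflicts with the unit clause (¬x43).
Both values of x22 lead to a conflict.
Both values of x11 lead to a conflict.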